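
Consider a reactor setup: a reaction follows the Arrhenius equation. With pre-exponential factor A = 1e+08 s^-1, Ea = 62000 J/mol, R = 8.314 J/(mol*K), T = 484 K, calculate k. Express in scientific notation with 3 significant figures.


k = A * exp(-Ea/(R*T))
k = 1e+08 * exp(-62000 / (8.314 * 484))
k = 1e+08 * exp(-15.407647)
k = 2.03e+01


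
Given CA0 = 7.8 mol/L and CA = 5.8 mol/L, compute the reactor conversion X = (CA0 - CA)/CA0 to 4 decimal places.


X = (CA0 - CA) / CA0
X = (7.8 - 5.8) / 7.8
X = 2.0 / 7.8
X = 0.2564


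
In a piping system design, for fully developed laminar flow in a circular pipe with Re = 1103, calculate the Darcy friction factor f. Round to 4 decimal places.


f = 64 / Re
f = 64 / 1103
f = 0.0580


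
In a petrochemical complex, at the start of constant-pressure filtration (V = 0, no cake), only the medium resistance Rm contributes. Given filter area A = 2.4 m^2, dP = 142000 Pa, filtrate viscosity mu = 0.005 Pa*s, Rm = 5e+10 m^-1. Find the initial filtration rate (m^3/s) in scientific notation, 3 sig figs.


rate = A * dP / (mu * Rm)
rate = 2.4 * 142000 / (0.005 * 5e+10)
rate = 340800.0 / 2.500e+08
rate = 1.36e-03 m^3/s


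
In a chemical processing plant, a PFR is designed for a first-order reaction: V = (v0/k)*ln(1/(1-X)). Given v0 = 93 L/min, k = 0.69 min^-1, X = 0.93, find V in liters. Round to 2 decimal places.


V = (v0/k) * ln(1/(1-X))
V = (93/0.69) * ln(1/(1-0.93))
V = 134.782609 * ln(14.285714)
V = 134.782609 * 2.65926
V = 358.42 L


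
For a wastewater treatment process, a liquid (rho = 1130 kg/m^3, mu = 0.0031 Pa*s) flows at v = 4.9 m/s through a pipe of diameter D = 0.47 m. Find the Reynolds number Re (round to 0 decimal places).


Re = rho * v * D / mu
Re = 1130 * 4.9 * 0.47 / 0.0031
Re = 2602.39 / 0.0031
Re = 839481


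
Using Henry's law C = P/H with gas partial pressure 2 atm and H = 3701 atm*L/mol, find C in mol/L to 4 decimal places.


C = P / H
C = 2 / 3701
C = 0.0005 mol/L


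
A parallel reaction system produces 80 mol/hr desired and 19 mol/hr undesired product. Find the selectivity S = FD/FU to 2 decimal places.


S = desired product rate / undesired product rate
S = 80 / 19
S = 4.21


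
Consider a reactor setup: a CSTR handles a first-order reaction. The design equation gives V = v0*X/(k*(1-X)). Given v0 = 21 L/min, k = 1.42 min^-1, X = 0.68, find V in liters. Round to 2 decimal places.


V = v0 * X / (k * (1 - X))
V = 21 * 0.68 / (1.42 * (1 - 0.68))
V = 14.28 / (1.42 * 0.32)
V = 14.28 / 0.4544
V = 31.43 L


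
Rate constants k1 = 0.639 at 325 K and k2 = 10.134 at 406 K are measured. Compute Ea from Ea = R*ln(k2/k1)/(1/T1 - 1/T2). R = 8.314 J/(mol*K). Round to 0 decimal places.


Ea = R * ln(k2/k1) / (1/T1 - 1/T2)
ln(k2/k1) = ln(10.134/0.639) = 2.7637469
1/T1 - 1/T2 = 1/325 - 1/406 = 0.00061386889
Ea = 8.314 * 2.7637469 / 0.00061386889
Ea = 37431 J/mol


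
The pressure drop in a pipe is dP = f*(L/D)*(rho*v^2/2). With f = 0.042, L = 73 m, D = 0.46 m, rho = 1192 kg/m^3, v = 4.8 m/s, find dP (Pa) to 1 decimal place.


dP = f * (L/D) * (rho*v^2/2)
dP = 0.042 * (73/0.46) * (1192*4.8^2/2)
L/D = 158.69565217
rho*v^2/2 = 1192*23.04/2 = 13731.84
dP = 0.042 * 158.69565217 * 13731.84
dP = 91525.7 Pa


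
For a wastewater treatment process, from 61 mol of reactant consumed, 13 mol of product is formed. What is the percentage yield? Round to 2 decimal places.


Yield = (moles product / moles consumed) * 100%
Yield = (13 / 61) * 100
Yield = 0.2131 * 100
Yield = 21.31%


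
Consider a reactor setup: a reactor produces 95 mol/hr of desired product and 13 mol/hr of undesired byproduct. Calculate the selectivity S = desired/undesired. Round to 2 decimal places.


S = desired product rate / undesired product rate
S = 95 / 13
S = 7.31


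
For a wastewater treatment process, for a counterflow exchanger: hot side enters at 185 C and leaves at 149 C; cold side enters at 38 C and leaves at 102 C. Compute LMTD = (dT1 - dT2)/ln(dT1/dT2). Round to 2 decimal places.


dT1 = Th_in - Tc_out = 185 - 102 = 83
dT2 = Th_out - Tc_in = 149 - 38 = 111
LMTD = (dT1 - dT2) / ln(dT1/dT2)
LMTD = (83 - 111) / ln(83/111)
LMTD = 96.32 K


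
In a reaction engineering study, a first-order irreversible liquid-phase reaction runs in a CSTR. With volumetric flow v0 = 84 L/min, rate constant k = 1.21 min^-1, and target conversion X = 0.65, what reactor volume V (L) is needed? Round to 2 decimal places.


V = v0 * X / (k * (1 - X))
V = 84 * 0.65 / (1.21 * (1 - 0.65))
V = 54.6 / (1.21 * 0.35)
V = 54.6 / 0.4235
V = 128.93 L


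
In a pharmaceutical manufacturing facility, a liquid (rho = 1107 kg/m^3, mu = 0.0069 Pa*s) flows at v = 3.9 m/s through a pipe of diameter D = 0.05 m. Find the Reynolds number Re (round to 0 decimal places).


Re = rho * v * D / mu
Re = 1107 * 3.9 * 0.05 / 0.0069
Re = 215.865 / 0.0069
Re = 31285


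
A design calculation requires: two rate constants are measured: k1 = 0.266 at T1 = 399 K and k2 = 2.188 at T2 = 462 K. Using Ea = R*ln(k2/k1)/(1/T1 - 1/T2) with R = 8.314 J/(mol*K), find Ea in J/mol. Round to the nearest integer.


Ea = R * ln(k2/k1) / (1/T1 - 1/T2)
ln(k2/k1) = ln(2.188/0.266) = 2.1072469
1/T1 - 1/T2 = 1/399 - 1/462 = 0.0003417635
Ea = 8.314 * 2.1072469 / 0.0003417635
Ea = 51262 J/mol


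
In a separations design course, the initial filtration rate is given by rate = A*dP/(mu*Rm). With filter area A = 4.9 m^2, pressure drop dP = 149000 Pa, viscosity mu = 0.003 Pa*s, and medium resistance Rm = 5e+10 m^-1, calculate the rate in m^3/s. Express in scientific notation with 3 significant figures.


rate = A * dP / (mu * Rm)
rate = 4.9 * 149000 / (0.003 * 5e+10)
rate = 730100.0 / 1.500e+08
rate = 4.87e-03 m^3/s


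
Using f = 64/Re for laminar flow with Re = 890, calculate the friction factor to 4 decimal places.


f = 64 / Re
f = 64 / 890
f = 0.0719


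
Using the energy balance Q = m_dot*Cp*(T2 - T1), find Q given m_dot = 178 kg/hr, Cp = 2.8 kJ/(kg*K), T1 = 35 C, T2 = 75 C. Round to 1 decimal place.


Q = m_dot * Cp * (T2 - T1)
Q = 178 * 2.8 * (75 - 35)
Q = 178 * 2.8 * 40
Q = 19936.0 kJ/hr


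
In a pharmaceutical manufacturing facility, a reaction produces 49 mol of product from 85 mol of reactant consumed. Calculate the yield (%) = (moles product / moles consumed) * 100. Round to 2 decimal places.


Yield = (moles product / moles consumed) * 100%
Yield = (49 / 85) * 100
Yield = 0.5765 * 100
Yield = 57.65%


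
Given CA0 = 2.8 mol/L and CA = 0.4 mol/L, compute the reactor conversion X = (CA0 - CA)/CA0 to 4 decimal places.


X = (CA0 - CA) / CA0
X = (2.8 - 0.4) / 2.8
X = 2.4 / 2.8
X = 0.8571


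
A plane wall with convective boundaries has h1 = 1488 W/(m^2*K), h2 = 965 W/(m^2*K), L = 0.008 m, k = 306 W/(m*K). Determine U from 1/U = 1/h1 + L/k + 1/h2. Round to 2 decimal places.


1/U = 1/h1 + L/k + 1/h2
1/U = 1/1488 + 0.008/306 + 1/965
1/U = 0.000672043 + 2.61438e-05 + 0.0010362694
1/U = 0.0017344562
U = 576.55 W/(m^2*K)


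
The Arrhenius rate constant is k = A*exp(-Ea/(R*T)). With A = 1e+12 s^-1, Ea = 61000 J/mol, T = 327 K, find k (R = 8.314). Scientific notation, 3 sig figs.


k = A * exp(-Ea/(R*T))
k = 1e+12 * exp(-61000 / (8.314 * 327))
k = 1e+12 * exp(-22.437376)
k = 1.80e+02


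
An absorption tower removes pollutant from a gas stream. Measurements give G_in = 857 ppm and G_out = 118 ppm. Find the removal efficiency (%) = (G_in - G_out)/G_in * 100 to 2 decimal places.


Efficiency = (G_in - G_out) / G_in * 100%
Efficiency = (857 - 118) / 857 * 100
Efficiency = 739 / 857 * 100
Efficiency = 86.23%


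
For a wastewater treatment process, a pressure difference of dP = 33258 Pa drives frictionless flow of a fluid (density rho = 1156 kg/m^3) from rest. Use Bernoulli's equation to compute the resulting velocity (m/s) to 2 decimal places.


v = sqrt(2*dP/rho)
v = sqrt(2*33258/1156)
v = sqrt(57.539792)
v = 7.59 m/s


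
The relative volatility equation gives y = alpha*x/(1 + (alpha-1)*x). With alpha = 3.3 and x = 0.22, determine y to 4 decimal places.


y = alpha*x / (1 + (alpha-1)*x)
y = 3.3*0.22 / (1 + (3.3-1)*0.22)
y = 0.726 / (1 + 0.506)
y = 0.726 / 1.506
y = 0.4821


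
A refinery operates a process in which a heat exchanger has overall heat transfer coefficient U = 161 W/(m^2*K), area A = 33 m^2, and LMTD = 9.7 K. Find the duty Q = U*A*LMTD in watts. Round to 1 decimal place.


Q = U * A * LMTD
Q = 161 * 33 * 9.7
Q = 51536.1 W


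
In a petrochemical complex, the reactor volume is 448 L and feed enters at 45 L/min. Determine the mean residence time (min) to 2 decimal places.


tau = V / v0
tau = 448 / 45
tau = 9.96 min


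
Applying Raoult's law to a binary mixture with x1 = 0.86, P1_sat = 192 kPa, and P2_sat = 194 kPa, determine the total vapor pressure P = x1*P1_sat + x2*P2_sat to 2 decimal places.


P = x1*P1_sat + x2*P2_sat
x2 = 1 - x1 = 1 - 0.86 = 0.14
P = 0.86*192 + 0.14*194
P = 165.12 + 27.16
P = 192.28 kPa


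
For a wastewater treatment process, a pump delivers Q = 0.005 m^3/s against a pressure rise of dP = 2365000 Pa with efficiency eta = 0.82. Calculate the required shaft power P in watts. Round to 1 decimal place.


P = Q * dP / eta
P = 0.005 * 2365000 / 0.82
P = 11825.0 / 0.82
P = 14420.7 W


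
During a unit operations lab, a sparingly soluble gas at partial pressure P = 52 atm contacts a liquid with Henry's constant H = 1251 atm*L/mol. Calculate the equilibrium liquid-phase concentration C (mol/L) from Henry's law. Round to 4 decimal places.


C = P / H
C = 52 / 1251
C = 0.0416 mol/L


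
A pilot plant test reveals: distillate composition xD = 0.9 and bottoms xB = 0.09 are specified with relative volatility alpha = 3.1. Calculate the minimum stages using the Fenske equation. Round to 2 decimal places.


N_min = ln((xD*(1-xB))/(xB*(1-xD))) / ln(alpha)
Numerator inside ln: 0.819 / 0.009 = 91.0
ln(91.0) = 4.51086
ln(alpha) = ln(3.1) = 1.131402
N_min = 4.51086 / 1.131402 = 3.99


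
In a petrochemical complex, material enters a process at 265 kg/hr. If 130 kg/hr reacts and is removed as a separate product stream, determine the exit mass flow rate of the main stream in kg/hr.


Steady-state mass balance on the main outlet: F_out = F_in - F_removed
F_out = 265 - 130
F_out = 135 kg/hr


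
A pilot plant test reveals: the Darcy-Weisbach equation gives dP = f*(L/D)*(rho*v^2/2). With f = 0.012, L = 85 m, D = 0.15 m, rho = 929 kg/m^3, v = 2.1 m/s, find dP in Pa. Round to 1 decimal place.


dP = f * (L/D) * (rho*v^2/2)
dP = 0.012 * (85/0.15) * (929*2.1^2/2)
L/D = 566.66666667
rho*v^2/2 = 929*4.41/2 = 2048.445
dP = 0.012 * 566.66666667 * 2048.445
dP = 13929.4 Pa


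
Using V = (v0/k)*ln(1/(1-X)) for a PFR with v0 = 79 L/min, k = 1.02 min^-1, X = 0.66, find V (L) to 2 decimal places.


V = (v0/k) * ln(1/(1-X))
V = (79/1.02) * ln(1/(1-0.66))
V = 77.45098 * ln(2.941176)
V = 77.45098 * 1.07881
V = 83.55 L


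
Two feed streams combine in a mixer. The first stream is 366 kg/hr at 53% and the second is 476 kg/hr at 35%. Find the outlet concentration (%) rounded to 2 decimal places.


Mass balance on solute: F1*x1 + F2*x2 = F3*x3
F3 = F1 + F2 = 366 + 476 = 842 kg/hr
x3 = (F1*x1 + F2*x2)/F3
x3 = (366*0.53 + 476*0.35) / 842
x3 = 42.82%


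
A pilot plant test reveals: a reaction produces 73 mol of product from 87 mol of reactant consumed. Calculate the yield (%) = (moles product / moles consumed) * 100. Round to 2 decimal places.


Yield = (moles product / moles consumed) * 100%
Yield = (73 / 87) * 100
Yield = 0.8391 * 100
Yield = 83.91%


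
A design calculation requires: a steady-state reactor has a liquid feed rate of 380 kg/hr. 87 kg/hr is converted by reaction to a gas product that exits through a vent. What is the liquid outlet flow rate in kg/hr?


Steady-state mass balance on the main outlet: F_out = F_in - F_removed
F_out = 380 - 87
F_out = 293 kg/hr


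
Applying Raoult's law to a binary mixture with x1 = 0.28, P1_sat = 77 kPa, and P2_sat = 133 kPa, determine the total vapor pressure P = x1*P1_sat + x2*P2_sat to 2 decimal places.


P = x1*P1_sat + x2*P2_sat
x2 = 1 - x1 = 1 - 0.28 = 0.72
P = 0.28*77 + 0.72*133
P = 21.56 + 95.76
P = 117.32 kPa


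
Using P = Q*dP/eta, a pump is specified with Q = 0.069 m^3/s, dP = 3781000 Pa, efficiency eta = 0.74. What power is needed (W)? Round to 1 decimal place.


P = Q * dP / eta
P = 0.069 * 3781000 / 0.74
P = 260889.0 / 0.74
P = 352552.7 W


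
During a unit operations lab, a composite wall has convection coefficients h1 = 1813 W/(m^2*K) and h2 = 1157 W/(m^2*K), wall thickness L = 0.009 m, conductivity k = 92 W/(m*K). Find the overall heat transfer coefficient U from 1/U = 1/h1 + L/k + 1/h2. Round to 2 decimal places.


1/U = 1/h1 + L/k + 1/h2
1/U = 1/1813 + 0.009/92 + 1/1157
1/U = 0.000551572 + 9.78261e-05 + 0.0008643042
1/U = 0.0015137023
U = 660.63 W/(m^2*K)


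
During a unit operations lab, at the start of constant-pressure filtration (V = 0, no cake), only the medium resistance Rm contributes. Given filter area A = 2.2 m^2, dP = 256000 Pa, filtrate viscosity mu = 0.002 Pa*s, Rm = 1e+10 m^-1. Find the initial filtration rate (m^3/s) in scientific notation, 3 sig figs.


rate = A * dP / (mu * Rm)
rate = 2.2 * 256000 / (0.002 * 1e+10)
rate = 563200.0 / 2.000e+07
rate = 2.82e-02 m^3/s


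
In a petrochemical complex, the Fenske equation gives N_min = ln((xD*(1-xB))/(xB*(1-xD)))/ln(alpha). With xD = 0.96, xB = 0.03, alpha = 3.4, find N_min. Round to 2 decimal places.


N_min = ln((xD*(1-xB))/(xB*(1-xD))) / ln(alpha)
Numerator inside ln: 0.9312 / 0.0012 = 776.0
ln(776.0) = 6.654153
ln(alpha) = ln(3.4) = 1.223775
N_min = 6.654153 / 1.223775 = 5.44


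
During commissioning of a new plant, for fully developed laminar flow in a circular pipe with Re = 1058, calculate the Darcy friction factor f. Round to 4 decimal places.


f = 64 / Re
f = 64 / 1058
f = 0.0605


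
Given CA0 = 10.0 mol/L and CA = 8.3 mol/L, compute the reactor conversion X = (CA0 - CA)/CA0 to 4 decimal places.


X = (CA0 - CA) / CA0
X = (10.0 - 8.3) / 10.0
X = 1.7 / 10.0
X = 0.1700


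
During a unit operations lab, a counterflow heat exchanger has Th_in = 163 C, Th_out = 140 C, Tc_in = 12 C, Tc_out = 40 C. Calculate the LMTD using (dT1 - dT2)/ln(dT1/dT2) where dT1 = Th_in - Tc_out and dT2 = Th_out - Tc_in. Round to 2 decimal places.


dT1 = Th_in - Tc_out = 163 - 40 = 123
dT2 = Th_out - Tc_in = 140 - 12 = 128
LMTD = (dT1 - dT2) / ln(dT1/dT2)
LMTD = (123 - 128) / ln(123/128)
LMTD = 125.48 K


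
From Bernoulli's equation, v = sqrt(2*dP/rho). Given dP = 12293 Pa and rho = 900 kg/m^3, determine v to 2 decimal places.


v = sqrt(2*dP/rho)
v = sqrt(2*12293/900)
v = sqrt(27.317778)
v = 5.23 m/s


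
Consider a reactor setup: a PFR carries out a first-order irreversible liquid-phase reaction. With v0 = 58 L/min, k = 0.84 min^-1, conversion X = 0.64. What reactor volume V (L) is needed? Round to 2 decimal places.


V = (v0/k) * ln(1/(1-X))
V = (58/0.84) * ln(1/(1-0.64))
V = 69.047619 * ln(2.777778)
V = 69.047619 * 1.021651
V = 70.54 L


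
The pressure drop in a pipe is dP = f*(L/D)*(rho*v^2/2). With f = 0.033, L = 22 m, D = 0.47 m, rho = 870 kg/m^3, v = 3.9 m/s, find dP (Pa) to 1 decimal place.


dP = f * (L/D) * (rho*v^2/2)
dP = 0.033 * (22/0.47) * (870*3.9^2/2)
L/D = 46.80851064
rho*v^2/2 = 870*15.21/2 = 6616.35
dP = 0.033 * 46.80851064 * 6616.35
dP = 10220.1 Pa


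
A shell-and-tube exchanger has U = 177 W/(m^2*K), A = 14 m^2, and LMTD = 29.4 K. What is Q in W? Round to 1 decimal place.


Q = U * A * LMTD
Q = 177 * 14 * 29.4
Q = 72853.2 W


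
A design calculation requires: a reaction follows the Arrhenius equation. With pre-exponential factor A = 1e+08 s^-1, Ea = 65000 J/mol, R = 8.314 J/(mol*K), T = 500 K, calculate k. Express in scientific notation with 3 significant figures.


k = A * exp(-Ea/(R*T))
k = 1e+08 * exp(-65000 / (8.314 * 500))
k = 1e+08 * exp(-15.636276)
k = 1.62e+01


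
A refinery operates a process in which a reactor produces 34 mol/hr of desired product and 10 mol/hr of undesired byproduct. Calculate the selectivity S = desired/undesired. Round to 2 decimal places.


S = desired product rate / undesired product rate
S = 34 / 10
S = 3.40


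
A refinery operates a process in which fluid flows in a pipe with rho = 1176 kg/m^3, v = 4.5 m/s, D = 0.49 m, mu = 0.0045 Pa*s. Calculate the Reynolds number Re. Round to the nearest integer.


Re = rho * v * D / mu
Re = 1176 * 4.5 * 0.49 / 0.0045
Re = 2593.08 / 0.0045
Re = 576240


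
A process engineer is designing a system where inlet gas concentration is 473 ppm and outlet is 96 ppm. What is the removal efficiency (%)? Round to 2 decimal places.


Efficiency = (G_in - G_out) / G_in * 100%
Efficiency = (473 - 96) / 473 * 100
Efficiency = 377 / 473 * 100
Efficiency = 79.70%


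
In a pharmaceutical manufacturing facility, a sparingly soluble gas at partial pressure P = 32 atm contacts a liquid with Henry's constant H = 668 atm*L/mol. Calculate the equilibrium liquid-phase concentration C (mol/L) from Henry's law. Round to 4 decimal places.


C = P / H
C = 32 / 668
C = 0.0479 mol/L


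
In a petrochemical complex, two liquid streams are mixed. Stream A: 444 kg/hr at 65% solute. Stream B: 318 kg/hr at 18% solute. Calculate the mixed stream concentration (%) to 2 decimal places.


Mass balance on solute: F1*x1 + F2*x2 = F3*x3
F3 = F1 + F2 = 444 + 318 = 762 kg/hr
x3 = (F1*x1 + F2*x2)/F3
x3 = (444*0.65 + 318*0.18) / 762
x3 = 45.39%


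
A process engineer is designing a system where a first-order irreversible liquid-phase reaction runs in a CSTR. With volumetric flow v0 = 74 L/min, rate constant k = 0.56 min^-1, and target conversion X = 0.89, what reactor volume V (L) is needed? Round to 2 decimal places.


V = v0 * X / (k * (1 - X))
V = 74 * 0.89 / (0.56 * (1 - 0.89))
V = 65.86 / (0.56 * 0.11)
V = 65.86 / 0.0616
V = 1069.16 L


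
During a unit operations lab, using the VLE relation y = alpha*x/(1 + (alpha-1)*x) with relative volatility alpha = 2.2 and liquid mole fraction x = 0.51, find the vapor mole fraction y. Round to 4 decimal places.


y = alpha*x / (1 + (alpha-1)*x)
y = 2.2*0.51 / (1 + (2.2-1)*0.51)
y = 1.122 / (1 + 0.612)
y = 1.122 / 1.612
y = 0.6960


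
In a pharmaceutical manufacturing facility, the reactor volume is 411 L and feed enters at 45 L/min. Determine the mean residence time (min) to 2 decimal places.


tau = V / v0
tau = 411 / 45
tau = 9.13 min


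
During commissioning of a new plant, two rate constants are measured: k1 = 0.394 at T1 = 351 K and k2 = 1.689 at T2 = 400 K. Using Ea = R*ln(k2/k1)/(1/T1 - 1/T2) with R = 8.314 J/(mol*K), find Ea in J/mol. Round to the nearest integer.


Ea = R * ln(k2/k1) / (1/T1 - 1/T2)
ln(k2/k1) = ln(1.689/0.394) = 1.455541
1/T1 - 1/T2 = 1/351 - 1/400 = 0.000349002849
Ea = 8.314 * 1.455541 / 0.000349002849
Ea = 34674 J/mol


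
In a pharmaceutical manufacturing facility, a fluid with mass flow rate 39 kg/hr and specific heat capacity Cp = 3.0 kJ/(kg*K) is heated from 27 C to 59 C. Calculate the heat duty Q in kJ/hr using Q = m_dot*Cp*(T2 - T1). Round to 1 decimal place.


Q = m_dot * Cp * (T2 - T1)
Q = 39 * 3.0 * (59 - 27)
Q = 39 * 3.0 * 32
Q = 3744.0 kJ/hr


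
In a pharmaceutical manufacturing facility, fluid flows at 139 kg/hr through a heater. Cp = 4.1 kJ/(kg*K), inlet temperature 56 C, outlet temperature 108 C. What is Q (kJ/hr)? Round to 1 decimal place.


Q = m_dot * Cp * (T2 - T1)
Q = 139 * 4.1 * (108 - 56)
Q = 139 * 4.1 * 52
Q = 29634.8 kJ/hr


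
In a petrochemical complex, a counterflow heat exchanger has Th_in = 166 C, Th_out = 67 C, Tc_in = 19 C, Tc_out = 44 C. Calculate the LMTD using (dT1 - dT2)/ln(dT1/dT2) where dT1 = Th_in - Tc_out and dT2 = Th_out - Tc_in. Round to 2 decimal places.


dT1 = Th_in - Tc_out = 166 - 44 = 122
dT2 = Th_out - Tc_in = 67 - 19 = 48
LMTD = (dT1 - dT2) / ln(dT1/dT2)
LMTD = (122 - 48) / ln(122/48)
LMTD = 79.33 K


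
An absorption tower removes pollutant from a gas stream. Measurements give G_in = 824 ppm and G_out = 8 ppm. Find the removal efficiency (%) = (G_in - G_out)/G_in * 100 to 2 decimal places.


Efficiency = (G_in - G_out) / G_in * 100%
Efficiency = (824 - 8) / 824 * 100
Efficiency = 816 / 824 * 100
Efficiency = 99.03%


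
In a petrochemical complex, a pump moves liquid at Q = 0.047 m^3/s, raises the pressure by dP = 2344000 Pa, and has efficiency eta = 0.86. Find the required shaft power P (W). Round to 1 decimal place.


P = Q * dP / eta
P = 0.047 * 2344000 / 0.86
P = 110168.0 / 0.86
P = 128102.3 W


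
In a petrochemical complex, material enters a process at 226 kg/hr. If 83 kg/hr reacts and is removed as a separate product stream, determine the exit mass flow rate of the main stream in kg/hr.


Steady-state mass balance on the main outlet: F_out = F_in - F_removed
F_out = 226 - 83
F_out = 143 kg/hr


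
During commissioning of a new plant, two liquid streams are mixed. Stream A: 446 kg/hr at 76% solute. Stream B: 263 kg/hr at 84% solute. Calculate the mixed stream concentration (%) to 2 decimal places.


Mass balance on solute: F1*x1 + F2*x2 = F3*x3
F3 = F1 + F2 = 446 + 263 = 709 kg/hr
x3 = (F1*x1 + F2*x2)/F3
x3 = (446*0.76 + 263*0.84) / 709
x3 = 78.97%


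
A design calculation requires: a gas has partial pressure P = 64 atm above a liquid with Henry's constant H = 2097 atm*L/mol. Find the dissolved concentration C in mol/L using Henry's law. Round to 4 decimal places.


C = P / H
C = 64 / 2097
C = 0.0305 mol/L


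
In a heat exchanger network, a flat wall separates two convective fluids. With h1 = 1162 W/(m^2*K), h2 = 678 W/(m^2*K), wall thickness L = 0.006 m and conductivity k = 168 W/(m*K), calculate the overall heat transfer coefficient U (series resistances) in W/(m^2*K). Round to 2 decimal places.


1/U = 1/h1 + L/k + 1/h2
1/U = 1/1162 + 0.006/168 + 1/678
1/U = 0.0008605852 + 3.57143e-05 + 0.0014749263
1/U = 0.0023712258
U = 421.72 W/(m^2*K)


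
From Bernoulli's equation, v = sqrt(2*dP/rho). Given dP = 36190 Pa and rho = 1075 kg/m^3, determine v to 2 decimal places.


v = sqrt(2*dP/rho)
v = sqrt(2*36190/1075)
v = sqrt(67.330233)
v = 8.21 m/s


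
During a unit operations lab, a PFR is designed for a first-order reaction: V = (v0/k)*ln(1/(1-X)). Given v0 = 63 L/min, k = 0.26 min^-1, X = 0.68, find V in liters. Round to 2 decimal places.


V = (v0/k) * ln(1/(1-X))
V = (63/0.26) * ln(1/(1-0.68))
V = 242.307692 * ln(3.125)
V = 242.307692 * 1.139434
V = 276.09 L


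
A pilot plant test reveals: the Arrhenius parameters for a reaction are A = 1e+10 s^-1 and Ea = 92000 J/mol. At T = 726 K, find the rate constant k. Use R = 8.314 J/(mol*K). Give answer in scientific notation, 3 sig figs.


k = A * exp(-Ea/(R*T))
k = 1e+10 * exp(-92000 / (8.314 * 726))
k = 1e+10 * exp(-15.241973)
k = 2.40e+03


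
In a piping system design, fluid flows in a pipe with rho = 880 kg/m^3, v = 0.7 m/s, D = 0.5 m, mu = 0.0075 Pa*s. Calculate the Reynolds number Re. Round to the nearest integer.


Re = rho * v * D / mu
Re = 880 * 0.7 * 0.5 / 0.0075
Re = 308.0 / 0.0075
Re = 41067


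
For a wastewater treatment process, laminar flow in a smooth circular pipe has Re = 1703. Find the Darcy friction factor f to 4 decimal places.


f = 64 / Re
f = 64 / 1703
f = 0.0376


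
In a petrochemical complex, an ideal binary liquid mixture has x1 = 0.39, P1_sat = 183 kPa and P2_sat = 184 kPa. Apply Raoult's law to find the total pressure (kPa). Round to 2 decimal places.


P = x1*P1_sat + x2*P2_sat
x2 = 1 - x1 = 1 - 0.39 = 0.61
P = 0.39*183 + 0.61*184
P = 71.37 + 112.24
P = 183.61 kPa


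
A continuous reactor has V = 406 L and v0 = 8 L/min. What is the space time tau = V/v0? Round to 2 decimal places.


tau = V / v0
tau = 406 / 8
tau = 50.75 min


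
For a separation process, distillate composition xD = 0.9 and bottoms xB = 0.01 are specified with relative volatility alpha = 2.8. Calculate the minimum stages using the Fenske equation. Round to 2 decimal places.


N_min = ln((xD*(1-xB))/(xB*(1-xD))) / ln(alpha)
Numerator inside ln: 0.891 / 0.001 = 891.0
ln(891.0) = 6.792344
ln(alpha) = ln(2.8) = 1.029619
N_min = 6.792344 / 1.029619 = 6.60


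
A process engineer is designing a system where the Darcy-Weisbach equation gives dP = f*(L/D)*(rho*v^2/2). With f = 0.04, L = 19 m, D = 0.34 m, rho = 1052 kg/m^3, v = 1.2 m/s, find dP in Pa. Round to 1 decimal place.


dP = f * (L/D) * (rho*v^2/2)
dP = 0.04 * (19/0.34) * (1052*1.2^2/2)
L/D = 55.88235294
rho*v^2/2 = 1052*1.44/2 = 757.44
dP = 0.04 * 55.88235294 * 757.44
dP = 1693.1 Pa


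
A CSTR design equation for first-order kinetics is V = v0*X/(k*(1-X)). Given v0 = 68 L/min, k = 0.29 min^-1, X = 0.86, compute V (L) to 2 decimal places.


V = v0 * X / (k * (1 - X))
V = 68 * 0.86 / (0.29 * (1 - 0.86))
V = 58.48 / (0.29 * 0.14)
V = 58.48 / 0.0406
V = 1440.39 L


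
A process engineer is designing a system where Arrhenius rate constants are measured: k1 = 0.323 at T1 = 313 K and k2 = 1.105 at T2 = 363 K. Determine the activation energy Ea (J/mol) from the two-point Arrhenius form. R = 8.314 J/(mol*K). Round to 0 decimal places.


Ea = R * ln(k2/k1) / (1/T1 - 1/T2)
ln(k2/k1) = ln(1.105/0.323) = 1.2299483
1/T1 - 1/T2 = 1/313 - 1/363 = 0.000440067242
Ea = 8.314 * 1.2299483 / 0.000440067242
Ea = 23237 J/mol


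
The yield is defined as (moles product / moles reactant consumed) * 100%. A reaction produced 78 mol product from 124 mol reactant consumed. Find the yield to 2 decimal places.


Yield = (moles product / moles consumed) * 100%
Yield = (78 / 124) * 100
Yield = 0.629 * 100
Yield = 62.90%


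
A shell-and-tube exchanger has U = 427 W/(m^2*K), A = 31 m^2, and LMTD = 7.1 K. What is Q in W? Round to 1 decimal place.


Q = U * A * LMTD
Q = 427 * 31 * 7.1
Q = 93982.7 W


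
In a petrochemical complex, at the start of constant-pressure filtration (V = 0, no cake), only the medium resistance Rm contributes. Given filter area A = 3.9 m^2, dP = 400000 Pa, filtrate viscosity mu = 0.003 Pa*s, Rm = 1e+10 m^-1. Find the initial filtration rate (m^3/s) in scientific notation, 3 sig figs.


rate = A * dP / (mu * Rm)
rate = 3.9 * 400000 / (0.003 * 1e+10)
rate = 1560000.0 / 3.000e+07
rate = 5.20e-02 m^3/s


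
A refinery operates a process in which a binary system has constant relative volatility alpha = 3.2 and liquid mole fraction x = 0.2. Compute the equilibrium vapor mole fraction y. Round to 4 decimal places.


y = alpha*x / (1 + (alpha-1)*x)
y = 3.2*0.2 / (1 + (3.2-1)*0.2)
y = 0.64 / (1 + 0.44)
y = 0.64 / 1.44
y = 0.4444


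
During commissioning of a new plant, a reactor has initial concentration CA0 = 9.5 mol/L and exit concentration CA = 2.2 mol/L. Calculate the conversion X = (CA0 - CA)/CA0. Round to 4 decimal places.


X = (CA0 - CA) / CA0
X = (9.5 - 2.2) / 9.5
X = 7.3 / 9.5
X = 0.7684


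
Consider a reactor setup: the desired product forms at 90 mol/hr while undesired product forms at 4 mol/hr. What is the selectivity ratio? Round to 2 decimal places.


S = desired product rate / undesired product rate
S = 90 / 4
S = 22.50


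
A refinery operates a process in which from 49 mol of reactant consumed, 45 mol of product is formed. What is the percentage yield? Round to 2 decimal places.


Yield = (moles product / moles consumed) * 100%
Yield = (45 / 49) * 100
Yield = 0.9184 * 100
Yield = 91.84%


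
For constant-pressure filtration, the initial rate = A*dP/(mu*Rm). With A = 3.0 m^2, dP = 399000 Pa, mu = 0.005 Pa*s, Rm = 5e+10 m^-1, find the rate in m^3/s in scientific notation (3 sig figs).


rate = A * dP / (mu * Rm)
rate = 3.0 * 399000 / (0.005 * 5e+10)
rate = 1197000.0 / 2.500e+08
rate = 4.79e-03 m^3/s


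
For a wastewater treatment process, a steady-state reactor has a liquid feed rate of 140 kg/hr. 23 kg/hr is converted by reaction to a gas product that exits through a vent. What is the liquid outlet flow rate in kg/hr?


Steady-state mass balance on the main outlet: F_out = F_in - F_removed
F_out = 140 - 23
F_out = 117 kg/hr


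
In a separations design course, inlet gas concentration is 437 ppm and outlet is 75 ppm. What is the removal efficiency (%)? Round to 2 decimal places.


Efficiency = (G_in - G_out) / G_in * 100%
Efficiency = (437 - 75) / 437 * 100
Efficiency = 362 / 437 * 100
Efficiency = 82.84%


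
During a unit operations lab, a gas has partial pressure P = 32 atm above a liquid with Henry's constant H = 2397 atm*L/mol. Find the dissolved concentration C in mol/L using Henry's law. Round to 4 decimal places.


C = P / H
C = 32 / 2397
C = 0.0134 mol/L


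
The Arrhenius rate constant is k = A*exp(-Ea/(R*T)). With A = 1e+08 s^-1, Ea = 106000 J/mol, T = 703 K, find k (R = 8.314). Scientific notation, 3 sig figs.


k = A * exp(-Ea/(R*T))
k = 1e+08 * exp(-106000 / (8.314 * 703))
k = 1e+08 * exp(-18.135959)
k = 1.33e+00


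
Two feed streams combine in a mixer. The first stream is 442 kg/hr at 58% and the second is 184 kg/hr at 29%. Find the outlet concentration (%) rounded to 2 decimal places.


Mass balance on solute: F1*x1 + F2*x2 = F3*x3
F3 = F1 + F2 = 442 + 184 = 626 kg/hr
x3 = (F1*x1 + F2*x2)/F3
x3 = (442*0.58 + 184*0.29) / 626
x3 = 49.48%


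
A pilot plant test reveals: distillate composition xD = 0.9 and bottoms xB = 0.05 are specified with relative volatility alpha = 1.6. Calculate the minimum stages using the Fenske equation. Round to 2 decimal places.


N_min = ln((xD*(1-xB))/(xB*(1-xD))) / ln(alpha)
Numerator inside ln: 0.855 / 0.005 = 171.0
ln(171.0) = 5.141664
ln(alpha) = ln(1.6) = 0.470004
N_min = 5.141664 / 0.470004 = 10.94


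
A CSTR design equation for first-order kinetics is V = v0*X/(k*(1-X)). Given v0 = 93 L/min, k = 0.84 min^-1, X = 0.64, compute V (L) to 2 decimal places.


V = v0 * X / (k * (1 - X))
V = 93 * 0.64 / (0.84 * (1 - 0.64))
V = 59.52 / (0.84 * 0.36)
V = 59.52 / 0.3024
V = 196.83 L


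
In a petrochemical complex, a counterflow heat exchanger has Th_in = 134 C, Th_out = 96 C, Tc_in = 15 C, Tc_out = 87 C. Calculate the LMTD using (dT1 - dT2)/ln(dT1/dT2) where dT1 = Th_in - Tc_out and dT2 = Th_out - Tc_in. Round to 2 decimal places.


dT1 = Th_in - Tc_out = 134 - 87 = 47
dT2 = Th_out - Tc_in = 96 - 15 = 81
LMTD = (dT1 - dT2) / ln(dT1/dT2)
LMTD = (47 - 81) / ln(47/81)
LMTD = 62.47 K


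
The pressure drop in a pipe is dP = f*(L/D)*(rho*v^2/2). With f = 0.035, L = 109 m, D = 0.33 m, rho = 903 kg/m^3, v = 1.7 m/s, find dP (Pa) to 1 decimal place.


dP = f * (L/D) * (rho*v^2/2)
dP = 0.035 * (109/0.33) * (903*1.7^2/2)
L/D = 330.3030303
rho*v^2/2 = 903*2.89/2 = 1304.835
dP = 0.035 * 330.3030303 * 1304.835
dP = 15084.7 Pa


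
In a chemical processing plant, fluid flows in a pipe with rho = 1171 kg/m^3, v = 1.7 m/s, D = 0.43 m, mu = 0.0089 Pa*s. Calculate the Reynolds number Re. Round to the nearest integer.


Re = rho * v * D / mu
Re = 1171 * 1.7 * 0.43 / 0.0089
Re = 856.001 / 0.0089
Re = 96180


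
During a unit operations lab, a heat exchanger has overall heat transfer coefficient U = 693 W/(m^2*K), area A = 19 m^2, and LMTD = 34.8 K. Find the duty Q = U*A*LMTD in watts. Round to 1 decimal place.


Q = U * A * LMTD
Q = 693 * 19 * 34.8
Q = 458211.6 W


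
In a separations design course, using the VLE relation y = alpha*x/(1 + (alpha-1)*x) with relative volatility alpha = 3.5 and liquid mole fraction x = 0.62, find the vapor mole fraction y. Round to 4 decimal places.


y = alpha*x / (1 + (alpha-1)*x)
y = 3.5*0.62 / (1 + (3.5-1)*0.62)
y = 2.17 / (1 + 1.55)
y = 2.17 / 2.55
y = 0.8510


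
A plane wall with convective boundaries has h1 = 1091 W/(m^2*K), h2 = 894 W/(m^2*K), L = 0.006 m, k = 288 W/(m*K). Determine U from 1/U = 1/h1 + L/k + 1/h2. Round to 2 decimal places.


1/U = 1/h1 + L/k + 1/h2
1/U = 1/1091 + 0.006/288 + 1/894
1/U = 0.0009165903 + 2.08333e-05 + 0.0011185682
1/U = 0.0020559918
U = 486.38 W/(m^2*K)


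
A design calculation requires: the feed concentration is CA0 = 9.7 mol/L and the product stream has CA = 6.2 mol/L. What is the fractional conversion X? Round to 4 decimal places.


X = (CA0 - CA) / CA0
X = (9.7 - 6.2) / 9.7
X = 3.5 / 9.7
X = 0.3608


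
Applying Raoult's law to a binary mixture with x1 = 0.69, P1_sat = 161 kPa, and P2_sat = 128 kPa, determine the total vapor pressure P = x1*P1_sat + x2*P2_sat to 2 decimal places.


P = x1*P1_sat + x2*P2_sat
x2 = 1 - x1 = 1 - 0.69 = 0.31
P = 0.69*161 + 0.31*128
P = 111.09 + 39.68
P = 150.77 kPa


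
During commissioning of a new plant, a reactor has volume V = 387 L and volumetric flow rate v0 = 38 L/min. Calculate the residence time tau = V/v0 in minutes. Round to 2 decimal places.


tau = V / v0
tau = 387 / 38
tau = 10.18 min


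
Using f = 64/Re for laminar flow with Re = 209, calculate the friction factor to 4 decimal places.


f = 64 / Re
f = 64 / 209
f = 0.3062


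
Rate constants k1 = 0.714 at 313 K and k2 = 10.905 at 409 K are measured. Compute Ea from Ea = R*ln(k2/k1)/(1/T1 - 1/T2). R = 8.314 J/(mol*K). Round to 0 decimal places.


Ea = R * ln(k2/k1) / (1/T1 - 1/T2)
ln(k2/k1) = ln(10.905/0.714) = 2.7260937
1/T1 - 1/T2 = 1/313 - 1/409 = 0.000749900404
Ea = 8.314 * 2.7260937 / 0.000749900404
Ea = 30224 J/mol


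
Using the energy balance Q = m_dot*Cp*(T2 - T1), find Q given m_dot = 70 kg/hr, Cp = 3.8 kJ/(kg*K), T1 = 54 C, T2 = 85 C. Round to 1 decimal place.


Q = m_dot * Cp * (T2 - T1)
Q = 70 * 3.8 * (85 - 54)
Q = 70 * 3.8 * 31
Q = 8246.0 kJ/hr


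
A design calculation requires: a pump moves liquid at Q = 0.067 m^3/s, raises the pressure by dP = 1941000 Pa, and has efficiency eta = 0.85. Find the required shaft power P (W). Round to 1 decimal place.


P = Q * dP / eta
P = 0.067 * 1941000 / 0.85
P = 130047.0 / 0.85
P = 152996.5 W


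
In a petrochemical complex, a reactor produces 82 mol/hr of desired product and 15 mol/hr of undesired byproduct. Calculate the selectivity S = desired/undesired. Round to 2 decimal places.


S = desired product rate / undesired product rate
S = 82 / 15
S = 5.47


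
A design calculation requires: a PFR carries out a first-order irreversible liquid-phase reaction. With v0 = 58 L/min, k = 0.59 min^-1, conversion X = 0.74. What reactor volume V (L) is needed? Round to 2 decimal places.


V = (v0/k) * ln(1/(1-X))
V = (58/0.59) * ln(1/(1-0.74))
V = 98.305085 * ln(3.846154)
V = 98.305085 * 1.347074
V = 132.42 L


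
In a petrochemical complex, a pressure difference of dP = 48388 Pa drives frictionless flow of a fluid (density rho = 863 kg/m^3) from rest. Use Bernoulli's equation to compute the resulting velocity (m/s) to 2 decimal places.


v = sqrt(2*dP/rho)
v = sqrt(2*48388/863)
v = sqrt(112.13905)
v = 10.59 m/s


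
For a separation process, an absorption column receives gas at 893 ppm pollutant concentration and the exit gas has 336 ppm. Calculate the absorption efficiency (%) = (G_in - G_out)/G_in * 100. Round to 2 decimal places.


Efficiency = (G_in - G_out) / G_in * 100%
Efficiency = (893 - 336) / 893 * 100
Efficiency = 557 / 893 * 100
Efficiency = 62.37%


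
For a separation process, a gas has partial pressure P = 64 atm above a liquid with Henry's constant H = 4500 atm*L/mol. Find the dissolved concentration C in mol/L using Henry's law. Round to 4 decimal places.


C = P / H
C = 64 / 4500
C = 0.0142 mol/L


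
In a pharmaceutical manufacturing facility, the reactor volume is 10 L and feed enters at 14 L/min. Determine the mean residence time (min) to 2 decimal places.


tau = V / v0
tau = 10 / 14
tau = 0.71 min


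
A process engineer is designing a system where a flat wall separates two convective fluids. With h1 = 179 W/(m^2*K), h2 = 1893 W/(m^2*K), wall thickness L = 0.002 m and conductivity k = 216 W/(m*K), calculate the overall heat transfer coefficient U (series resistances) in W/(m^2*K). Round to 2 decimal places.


1/U = 1/h1 + L/k + 1/h2
1/U = 1/179 + 0.002/216 + 1/1893
1/U = 0.0055865922 + 9.2593e-06 + 0.000528262
1/U = 0.0061241135
U = 163.29 W/(m^2*K)


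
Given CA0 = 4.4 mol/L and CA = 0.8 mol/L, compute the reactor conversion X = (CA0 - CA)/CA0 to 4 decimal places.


X = (CA0 - CA) / CA0
X = (4.4 - 0.8) / 4.4
X = 3.6 / 4.4
X = 0.8182


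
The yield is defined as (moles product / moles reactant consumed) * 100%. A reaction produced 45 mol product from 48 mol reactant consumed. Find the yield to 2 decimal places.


Yield = (moles product / moles consumed) * 100%
Yield = (45 / 48) * 100
Yield = 0.9375 * 100
Yield = 93.75%


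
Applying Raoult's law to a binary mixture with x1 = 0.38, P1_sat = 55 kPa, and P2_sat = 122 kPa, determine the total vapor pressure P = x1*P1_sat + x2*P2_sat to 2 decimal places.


P = x1*P1_sat + x2*P2_sat
x2 = 1 - x1 = 1 - 0.38 = 0.62
P = 0.38*55 + 0.62*122
P = 20.9 + 75.64
P = 96.54 kPa


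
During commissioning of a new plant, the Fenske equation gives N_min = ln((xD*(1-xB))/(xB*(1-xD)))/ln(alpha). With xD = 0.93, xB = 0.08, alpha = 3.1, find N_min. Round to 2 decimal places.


N_min = ln((xD*(1-xB))/(xB*(1-xD))) / ln(alpha)
Numerator inside ln: 0.8556 / 0.0056 = 152.785714
ln(152.785714) = 5.029036
ln(alpha) = ln(3.1) = 1.131402
N_min = 5.029036 / 1.131402 = 4.44


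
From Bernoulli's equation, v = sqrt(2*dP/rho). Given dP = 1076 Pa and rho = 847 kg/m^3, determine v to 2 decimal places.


v = sqrt(2*dP/rho)
v = sqrt(2*1076/847)
v = sqrt(2.540732)
v = 1.59 m/s


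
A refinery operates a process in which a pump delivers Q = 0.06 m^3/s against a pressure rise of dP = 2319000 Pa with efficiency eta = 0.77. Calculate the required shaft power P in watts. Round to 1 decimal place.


P = Q * dP / eta
P = 0.06 * 2319000 / 0.77
P = 139140.0 / 0.77
P = 180701.3 W


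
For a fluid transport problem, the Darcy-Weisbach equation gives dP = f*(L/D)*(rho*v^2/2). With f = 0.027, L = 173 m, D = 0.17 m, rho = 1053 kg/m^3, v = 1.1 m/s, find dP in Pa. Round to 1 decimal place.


dP = f * (L/D) * (rho*v^2/2)
dP = 0.027 * (173/0.17) * (1053*1.1^2/2)
L/D = 1017.64705882
rho*v^2/2 = 1053*1.21/2 = 637.065
dP = 0.027 * 1017.64705882 * 637.065
dP = 17504.3 Pa


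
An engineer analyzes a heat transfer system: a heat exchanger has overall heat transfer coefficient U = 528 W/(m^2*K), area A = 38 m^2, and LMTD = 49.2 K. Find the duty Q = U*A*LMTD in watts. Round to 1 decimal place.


Q = U * A * LMTD
Q = 528 * 38 * 49.2
Q = 987148.8 W


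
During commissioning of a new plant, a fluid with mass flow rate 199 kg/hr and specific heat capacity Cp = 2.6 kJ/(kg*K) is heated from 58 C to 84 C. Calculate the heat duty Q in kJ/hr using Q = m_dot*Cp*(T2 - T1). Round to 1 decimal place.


Q = m_dot * Cp * (T2 - T1)
Q = 199 * 2.6 * (84 - 58)
Q = 199 * 2.6 * 26
Q = 13452.4 kJ/hr


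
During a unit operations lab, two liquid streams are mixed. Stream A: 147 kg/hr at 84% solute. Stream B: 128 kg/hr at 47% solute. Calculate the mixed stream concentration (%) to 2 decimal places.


Mass balance on solute: F1*x1 + F2*x2 = F3*x3
F3 = F1 + F2 = 147 + 128 = 275 kg/hr
x3 = (F1*x1 + F2*x2)/F3
x3 = (147*0.84 + 128*0.47) / 275
x3 = 66.78%


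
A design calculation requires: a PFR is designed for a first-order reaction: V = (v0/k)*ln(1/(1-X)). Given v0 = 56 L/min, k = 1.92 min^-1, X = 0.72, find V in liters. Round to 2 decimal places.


V = (v0/k) * ln(1/(1-X))
V = (56/1.92) * ln(1/(1-0.72))
V = 29.166667 * ln(3.571429)
V = 29.166667 * 1.272966
V = 37.13 L


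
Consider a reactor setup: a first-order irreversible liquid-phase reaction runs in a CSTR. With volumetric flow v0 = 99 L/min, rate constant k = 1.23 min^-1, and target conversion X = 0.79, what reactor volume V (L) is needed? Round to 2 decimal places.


V = v0 * X / (k * (1 - X))
V = 99 * 0.79 / (1.23 * (1 - 0.79))
V = 78.21 / (1.23 * 0.21)
V = 78.21 / 0.2583
V = 302.79 L


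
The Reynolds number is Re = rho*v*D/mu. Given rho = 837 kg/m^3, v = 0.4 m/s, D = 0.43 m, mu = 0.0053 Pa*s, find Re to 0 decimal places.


Re = rho * v * D / mu
Re = 837 * 0.4 * 0.43 / 0.0053
Re = 143.964 / 0.0053
Re = 27163
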